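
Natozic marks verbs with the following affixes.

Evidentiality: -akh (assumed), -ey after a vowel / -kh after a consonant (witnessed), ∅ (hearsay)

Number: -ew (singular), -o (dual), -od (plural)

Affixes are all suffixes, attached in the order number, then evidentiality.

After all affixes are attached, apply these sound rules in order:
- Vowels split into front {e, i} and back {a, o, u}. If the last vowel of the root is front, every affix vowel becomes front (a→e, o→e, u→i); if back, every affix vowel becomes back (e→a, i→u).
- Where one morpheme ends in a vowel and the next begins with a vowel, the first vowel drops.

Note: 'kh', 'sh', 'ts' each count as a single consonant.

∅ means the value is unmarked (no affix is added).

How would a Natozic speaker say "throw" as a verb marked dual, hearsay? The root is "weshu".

Attach number dual -o → weshuo.
evidentiality = hearsay: zero marking, form stays weshuo.
Vowel harmony: no change.
Apply vowel deletion: weshuo → wesho.

wesho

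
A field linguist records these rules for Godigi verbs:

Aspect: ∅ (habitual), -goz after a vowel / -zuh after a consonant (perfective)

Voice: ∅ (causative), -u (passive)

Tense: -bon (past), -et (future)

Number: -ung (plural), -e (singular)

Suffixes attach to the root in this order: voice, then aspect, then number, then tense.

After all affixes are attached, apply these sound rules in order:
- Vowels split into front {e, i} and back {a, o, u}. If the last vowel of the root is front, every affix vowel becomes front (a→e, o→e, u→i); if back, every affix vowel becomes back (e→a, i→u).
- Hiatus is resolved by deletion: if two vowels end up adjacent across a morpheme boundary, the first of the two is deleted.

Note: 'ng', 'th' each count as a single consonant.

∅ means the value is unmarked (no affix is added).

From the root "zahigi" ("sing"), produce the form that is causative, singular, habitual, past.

zahigeben

voice = causative: zero marking, form stays zahigi.
aspect = habitual: zero marking, form stays zahigi.
Attach number singular -e → zahigie.
Attach tense past -bon → zahigiebon.
Apply vowel harmony: zahigiebon → zahigieben.
Apply vowel deletion: zahigieben → zahigeben.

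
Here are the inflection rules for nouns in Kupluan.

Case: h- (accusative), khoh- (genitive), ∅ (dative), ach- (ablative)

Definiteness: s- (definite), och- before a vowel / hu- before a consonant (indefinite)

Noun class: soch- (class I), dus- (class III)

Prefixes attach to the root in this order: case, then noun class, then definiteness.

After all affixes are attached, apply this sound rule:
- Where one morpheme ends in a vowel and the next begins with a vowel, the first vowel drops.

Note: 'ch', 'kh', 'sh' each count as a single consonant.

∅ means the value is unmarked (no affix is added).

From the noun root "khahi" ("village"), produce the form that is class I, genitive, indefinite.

husochkhohkhahi

Attach case genitive khoh- → khohkhahi.
Attach noun class class I soch- → sochkhohkhahi.
Attach definiteness indefinite hu- (before consonant 's') → husochkhohkhahi.
Vowel deletion: no change.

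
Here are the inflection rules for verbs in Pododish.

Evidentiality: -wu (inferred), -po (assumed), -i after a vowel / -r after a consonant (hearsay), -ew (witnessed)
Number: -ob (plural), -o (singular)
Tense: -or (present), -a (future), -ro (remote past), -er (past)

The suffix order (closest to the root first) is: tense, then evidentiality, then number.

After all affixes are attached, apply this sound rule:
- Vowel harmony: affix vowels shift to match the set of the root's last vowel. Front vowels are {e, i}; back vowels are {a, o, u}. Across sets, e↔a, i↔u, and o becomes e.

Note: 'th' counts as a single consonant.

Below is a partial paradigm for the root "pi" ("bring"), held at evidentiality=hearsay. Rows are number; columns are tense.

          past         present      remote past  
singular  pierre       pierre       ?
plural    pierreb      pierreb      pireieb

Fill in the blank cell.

Attach tense remote past -ro → piro.
Attach evidentiality hearsay -i (after vowel 'o') → piroi.
Attach number singular -o → piroio.
Apply vowel harmony: piroio → pireie.

pireie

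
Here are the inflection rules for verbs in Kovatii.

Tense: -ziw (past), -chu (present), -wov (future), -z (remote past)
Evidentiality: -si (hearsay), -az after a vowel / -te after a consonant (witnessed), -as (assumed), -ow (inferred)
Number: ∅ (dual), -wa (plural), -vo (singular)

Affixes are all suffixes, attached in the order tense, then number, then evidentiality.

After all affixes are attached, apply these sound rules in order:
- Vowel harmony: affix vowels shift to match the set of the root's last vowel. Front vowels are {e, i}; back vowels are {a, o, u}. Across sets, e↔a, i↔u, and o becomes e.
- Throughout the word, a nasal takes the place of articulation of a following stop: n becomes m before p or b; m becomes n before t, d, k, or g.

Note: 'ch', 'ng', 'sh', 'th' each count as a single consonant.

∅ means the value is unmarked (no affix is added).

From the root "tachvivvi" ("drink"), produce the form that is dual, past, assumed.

tachvivviziwes

Attach tense past -ziw → tachvivviziw.
number = dual: zero marking, form stays tachvivviziw.
Attach evidentiality assumed -as → tachvivviziwas.
Apply vowel harmony: tachvivviziwas → tachvivviziwes.
Nasal assimilation: no change.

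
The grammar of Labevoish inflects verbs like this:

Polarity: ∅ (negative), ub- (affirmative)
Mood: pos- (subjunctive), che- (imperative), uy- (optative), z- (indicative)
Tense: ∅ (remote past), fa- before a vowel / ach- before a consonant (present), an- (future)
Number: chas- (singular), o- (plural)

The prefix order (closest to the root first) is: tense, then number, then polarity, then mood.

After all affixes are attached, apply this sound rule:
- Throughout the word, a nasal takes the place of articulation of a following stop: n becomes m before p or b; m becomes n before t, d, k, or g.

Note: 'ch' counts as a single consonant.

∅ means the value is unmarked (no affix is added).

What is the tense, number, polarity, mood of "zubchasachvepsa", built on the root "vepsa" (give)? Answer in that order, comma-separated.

Segment: z-ub-chas-ach-vepsa.
tense: fa/ach- → present.
number: chas- → singular.
polarity: ub- → affirmative.
mood: z- → indicative.

present, singular, affirmative, indicative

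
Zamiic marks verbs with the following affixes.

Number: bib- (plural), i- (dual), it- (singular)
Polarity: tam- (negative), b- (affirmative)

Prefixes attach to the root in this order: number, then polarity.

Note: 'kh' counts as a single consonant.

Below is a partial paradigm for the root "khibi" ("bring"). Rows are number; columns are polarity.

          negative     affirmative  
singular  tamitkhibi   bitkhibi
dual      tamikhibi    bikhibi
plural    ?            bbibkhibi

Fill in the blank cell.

tambibkhibi

Attach number plural bib- → bibkhibi.
Attach polarity negative tam- → tambibkhibi.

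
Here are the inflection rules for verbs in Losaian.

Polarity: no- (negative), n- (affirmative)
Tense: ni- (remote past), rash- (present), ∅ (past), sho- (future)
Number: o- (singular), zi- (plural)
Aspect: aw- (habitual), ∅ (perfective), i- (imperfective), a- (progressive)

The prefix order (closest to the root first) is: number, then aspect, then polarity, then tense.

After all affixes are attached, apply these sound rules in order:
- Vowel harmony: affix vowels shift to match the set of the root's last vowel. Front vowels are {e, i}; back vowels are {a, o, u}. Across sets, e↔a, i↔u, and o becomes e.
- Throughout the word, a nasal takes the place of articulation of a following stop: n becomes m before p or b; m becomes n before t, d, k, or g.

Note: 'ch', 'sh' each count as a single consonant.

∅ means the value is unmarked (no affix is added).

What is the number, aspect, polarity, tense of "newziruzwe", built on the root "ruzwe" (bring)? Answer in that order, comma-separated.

Segment: n-aw-zi-ruzwe.
number: zi- → plural.
aspect: aw- → habitual.
polarity: n- → affirmative.
tense: ∅ → past.

plural, habitual, affirmative, past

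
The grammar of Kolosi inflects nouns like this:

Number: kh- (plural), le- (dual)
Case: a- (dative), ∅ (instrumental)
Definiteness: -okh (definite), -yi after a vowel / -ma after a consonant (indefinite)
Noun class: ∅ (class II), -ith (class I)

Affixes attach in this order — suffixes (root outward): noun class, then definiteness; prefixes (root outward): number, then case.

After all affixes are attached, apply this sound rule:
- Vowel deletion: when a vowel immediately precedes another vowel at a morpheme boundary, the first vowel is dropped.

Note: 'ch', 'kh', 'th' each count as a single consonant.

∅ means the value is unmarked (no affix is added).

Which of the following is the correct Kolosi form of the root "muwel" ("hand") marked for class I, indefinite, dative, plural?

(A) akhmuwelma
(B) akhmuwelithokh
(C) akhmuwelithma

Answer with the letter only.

Attach number plural kh- → khmuwel.
Attach case dative a- → akhmuwel.
Attach noun class class I -ith → akhmuwelith.
Attach definiteness indefinite -ma (after consonant 'th') → akhmuwelithma.
Vowel deletion: no change.
So the correct form is akhmuwelithma, option (C).
(B) akhmuwelithokh is wrong: it uses definite instead of indefinite for definiteness.
(A) akhmuwelma is wrong: it uses class II instead of class I for noun class.

C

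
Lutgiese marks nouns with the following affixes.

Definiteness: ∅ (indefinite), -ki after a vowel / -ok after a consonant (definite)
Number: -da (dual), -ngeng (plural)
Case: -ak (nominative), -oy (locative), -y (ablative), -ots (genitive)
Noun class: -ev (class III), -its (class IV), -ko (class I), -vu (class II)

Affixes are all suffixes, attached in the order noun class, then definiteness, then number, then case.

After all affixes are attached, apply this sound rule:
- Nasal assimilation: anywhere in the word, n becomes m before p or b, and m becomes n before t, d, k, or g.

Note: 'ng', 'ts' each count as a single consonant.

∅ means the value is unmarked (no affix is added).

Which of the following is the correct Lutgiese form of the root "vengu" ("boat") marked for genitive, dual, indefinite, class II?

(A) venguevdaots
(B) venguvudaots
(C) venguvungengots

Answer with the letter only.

Attach noun class class II -vu → venguvu.
definiteness = indefinite: zero marking, form stays venguvu.
Attach number dual -da → venguvuda.
Attach case genitive -ots → venguvudaots.
Nasal assimilation: no change.
So the correct form is venguvudaots, option (B).
(A) venguevdaots is wrong: it uses class III instead of class II for noun class.
(C) venguvungengots is wrong: it uses plural instead of dual for number.

B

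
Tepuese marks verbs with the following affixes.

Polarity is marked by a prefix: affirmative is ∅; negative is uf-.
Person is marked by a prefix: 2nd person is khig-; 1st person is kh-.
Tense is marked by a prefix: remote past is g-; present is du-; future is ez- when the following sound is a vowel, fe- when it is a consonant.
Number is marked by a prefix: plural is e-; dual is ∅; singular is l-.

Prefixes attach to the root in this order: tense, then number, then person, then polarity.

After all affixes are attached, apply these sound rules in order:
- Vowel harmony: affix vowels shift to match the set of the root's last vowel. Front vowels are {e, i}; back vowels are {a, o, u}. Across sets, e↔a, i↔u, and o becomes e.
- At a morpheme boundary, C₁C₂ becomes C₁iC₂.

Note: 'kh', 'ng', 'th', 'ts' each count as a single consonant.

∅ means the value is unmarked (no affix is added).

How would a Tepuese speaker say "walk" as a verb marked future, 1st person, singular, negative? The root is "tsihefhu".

ufikhilifatsihefhu

Attach tense future fe- (before consonant 'ts') → fetsihefhu.
Attach number singular l- → lfetsihefhu.
Attach person 1st person kh- → khlfetsihefhu.
Attach polarity negative uf- → ufkhlfetsihefhu.
Apply vowel harmony: ufkhlfetsihefhu → ufkhlfatsihefhu.
Apply epenthesis: ufkhlfatsihefhu → ufikhilifatsihefhu.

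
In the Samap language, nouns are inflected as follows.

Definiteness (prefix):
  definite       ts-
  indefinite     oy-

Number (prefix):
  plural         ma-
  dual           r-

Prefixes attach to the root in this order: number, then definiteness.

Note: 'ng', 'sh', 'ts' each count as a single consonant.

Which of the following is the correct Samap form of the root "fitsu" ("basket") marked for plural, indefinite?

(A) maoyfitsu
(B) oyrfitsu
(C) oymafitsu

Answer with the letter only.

Attach number plural ma- → mafitsu.
Attach definiteness indefinite oy- → oymafitsu.
So the correct form is oymafitsu, option (C).
(B) oyrfitsu is wrong: it uses dual instead of plural for number.
(A) maoyfitsu is wrong: it has the affixes in the wrong order.

C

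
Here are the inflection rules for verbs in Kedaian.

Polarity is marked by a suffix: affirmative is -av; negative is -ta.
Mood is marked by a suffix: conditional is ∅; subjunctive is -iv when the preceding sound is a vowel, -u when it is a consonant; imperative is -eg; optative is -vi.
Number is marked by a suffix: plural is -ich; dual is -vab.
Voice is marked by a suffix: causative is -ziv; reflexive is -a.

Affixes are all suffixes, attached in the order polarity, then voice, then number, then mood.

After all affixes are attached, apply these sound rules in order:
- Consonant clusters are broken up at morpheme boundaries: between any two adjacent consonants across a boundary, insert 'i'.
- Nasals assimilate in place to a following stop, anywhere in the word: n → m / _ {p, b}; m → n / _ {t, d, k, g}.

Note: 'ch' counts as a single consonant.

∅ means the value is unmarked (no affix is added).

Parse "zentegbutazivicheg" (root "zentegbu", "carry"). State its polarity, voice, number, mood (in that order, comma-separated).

negative, causative, plural, imperative

Segment: zentegbu-ta-ziv-ich-eg.
polarity: -ta → negative.
voice: -ziv → causative.
number: -ich → plural.
mood: -eg → imperative.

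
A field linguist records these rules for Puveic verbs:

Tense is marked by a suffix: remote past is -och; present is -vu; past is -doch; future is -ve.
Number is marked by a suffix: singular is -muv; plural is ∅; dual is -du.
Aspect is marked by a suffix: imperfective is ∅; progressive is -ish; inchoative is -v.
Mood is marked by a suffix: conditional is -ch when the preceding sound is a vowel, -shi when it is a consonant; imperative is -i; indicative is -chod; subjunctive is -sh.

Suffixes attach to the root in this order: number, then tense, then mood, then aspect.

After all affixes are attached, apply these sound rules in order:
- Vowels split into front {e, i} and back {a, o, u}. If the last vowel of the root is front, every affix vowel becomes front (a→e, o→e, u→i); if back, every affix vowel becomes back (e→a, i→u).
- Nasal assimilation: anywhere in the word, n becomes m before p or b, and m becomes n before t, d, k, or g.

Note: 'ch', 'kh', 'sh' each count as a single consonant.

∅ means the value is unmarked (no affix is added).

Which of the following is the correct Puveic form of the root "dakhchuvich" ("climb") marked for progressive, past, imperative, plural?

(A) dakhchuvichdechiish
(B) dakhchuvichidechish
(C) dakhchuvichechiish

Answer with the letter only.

number = plural: zero marking, form stays dakhchuvich.
Attach tense past -doch → dakhchuvichdoch.
Attach mood imperative -i → dakhchuvichdochi.
Attach aspect progressive -ish → dakhchuvichdochiish.
Apply vowel harmony: dakhchuvichdochiish → dakhchuvichdechiish.
Nasal assimilation: no change.
So the correct form is dakhchuvichdechiish, option (A).
(C) dakhchuvichechiish is wrong: it uses remote past instead of past for tense.
(B) dakhchuvichidechish is wrong: it has the affixes in the wrong order.

A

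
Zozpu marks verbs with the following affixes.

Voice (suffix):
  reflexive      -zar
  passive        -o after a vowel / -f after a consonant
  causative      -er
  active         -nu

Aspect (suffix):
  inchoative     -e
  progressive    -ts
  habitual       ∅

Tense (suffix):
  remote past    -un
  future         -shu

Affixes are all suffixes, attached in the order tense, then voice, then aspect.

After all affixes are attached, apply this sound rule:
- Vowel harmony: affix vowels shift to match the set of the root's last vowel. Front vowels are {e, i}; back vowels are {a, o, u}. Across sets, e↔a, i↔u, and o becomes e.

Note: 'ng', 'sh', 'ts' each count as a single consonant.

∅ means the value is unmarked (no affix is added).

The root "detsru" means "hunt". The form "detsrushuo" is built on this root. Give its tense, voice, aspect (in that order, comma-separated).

future, passive, habitual

Segment: detsru-shu-o.
tense: -shu → future.
voice: -o/f → passive.
aspect: ∅ → habitual.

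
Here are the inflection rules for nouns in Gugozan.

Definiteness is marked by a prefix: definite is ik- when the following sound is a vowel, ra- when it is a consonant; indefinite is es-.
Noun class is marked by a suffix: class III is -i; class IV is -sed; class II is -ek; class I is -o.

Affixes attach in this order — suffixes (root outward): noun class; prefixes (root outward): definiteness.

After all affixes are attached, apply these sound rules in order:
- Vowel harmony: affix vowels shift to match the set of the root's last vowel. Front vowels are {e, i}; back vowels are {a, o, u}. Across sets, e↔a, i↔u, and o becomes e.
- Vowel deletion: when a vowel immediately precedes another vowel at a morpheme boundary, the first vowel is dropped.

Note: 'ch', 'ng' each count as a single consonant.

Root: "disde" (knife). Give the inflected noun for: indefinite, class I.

esdisde

Attach definiteness indefinite es- → esdisde.
Attach noun class class I -o → esdisdeo.
Apply vowel harmony: esdisdeo → esdisdee.
Apply vowel deletion: esdisdee → esdisde.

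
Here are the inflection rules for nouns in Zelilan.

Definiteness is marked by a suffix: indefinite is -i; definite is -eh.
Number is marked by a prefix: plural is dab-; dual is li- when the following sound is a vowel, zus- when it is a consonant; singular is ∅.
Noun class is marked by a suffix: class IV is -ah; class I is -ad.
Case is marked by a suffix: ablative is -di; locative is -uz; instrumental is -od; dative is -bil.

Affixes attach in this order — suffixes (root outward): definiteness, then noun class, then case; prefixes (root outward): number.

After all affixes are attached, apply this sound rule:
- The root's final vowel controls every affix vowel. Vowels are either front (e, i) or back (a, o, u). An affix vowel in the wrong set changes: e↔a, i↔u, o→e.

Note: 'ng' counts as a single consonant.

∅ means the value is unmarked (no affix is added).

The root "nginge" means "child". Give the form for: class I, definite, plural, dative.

Attach definiteness definite -eh → ngingeeh.
Attach noun class class I -ad → ngingeehad.
Attach number plural dab- → dabngingeehad.
Attach case dative -bil → dabngingeehadbil.
Apply vowel harmony: dabngingeehadbil → debngingeehedbil.

debngingeehedbil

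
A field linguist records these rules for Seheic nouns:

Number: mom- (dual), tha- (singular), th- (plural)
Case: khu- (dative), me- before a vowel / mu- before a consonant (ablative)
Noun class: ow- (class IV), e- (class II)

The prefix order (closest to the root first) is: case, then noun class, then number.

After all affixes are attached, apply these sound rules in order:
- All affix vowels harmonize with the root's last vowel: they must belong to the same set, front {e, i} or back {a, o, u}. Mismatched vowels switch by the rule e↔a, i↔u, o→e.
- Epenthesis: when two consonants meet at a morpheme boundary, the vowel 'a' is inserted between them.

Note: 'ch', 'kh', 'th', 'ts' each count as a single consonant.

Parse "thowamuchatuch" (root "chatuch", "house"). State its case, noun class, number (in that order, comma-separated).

Segment: th-ow-mu-chatuch.
case: me/mu- → ablative.
noun class: ow- → class IV.
number: th- → plural.

ablative, class IV, plural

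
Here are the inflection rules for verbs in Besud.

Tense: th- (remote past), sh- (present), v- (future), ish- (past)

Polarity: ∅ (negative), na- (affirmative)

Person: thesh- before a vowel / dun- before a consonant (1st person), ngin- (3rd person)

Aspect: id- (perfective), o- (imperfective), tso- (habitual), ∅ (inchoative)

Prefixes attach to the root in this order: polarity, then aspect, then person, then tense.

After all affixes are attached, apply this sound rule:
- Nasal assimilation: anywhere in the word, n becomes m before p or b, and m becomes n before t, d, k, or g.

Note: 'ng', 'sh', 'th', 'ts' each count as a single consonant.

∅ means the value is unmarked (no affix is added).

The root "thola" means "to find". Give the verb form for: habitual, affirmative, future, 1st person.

Attach polarity affirmative na- → nathola.
Attach aspect habitual tso- → tsonathola.
Attach person 1st person dun- (before consonant 'ts') → duntsonathola.
Attach tense future v- → vduntsonathola.
Nasal assimilation: no change.

vduntsonathola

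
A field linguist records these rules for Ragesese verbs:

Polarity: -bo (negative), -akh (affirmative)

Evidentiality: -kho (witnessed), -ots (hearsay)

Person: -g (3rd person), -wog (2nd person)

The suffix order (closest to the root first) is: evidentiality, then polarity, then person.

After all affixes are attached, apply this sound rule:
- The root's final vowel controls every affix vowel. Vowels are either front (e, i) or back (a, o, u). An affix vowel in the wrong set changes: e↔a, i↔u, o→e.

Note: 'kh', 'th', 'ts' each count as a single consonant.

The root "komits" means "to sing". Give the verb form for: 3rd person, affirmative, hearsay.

Attach evidentiality hearsay -ots → komitsots.
Attach polarity affirmative -akh → komitsotsakh.
Attach person 3rd person -g → komitsotsakhg.
Apply vowel harmony: komitsotsakhg → komitsetsekhg.

komitsetsekhg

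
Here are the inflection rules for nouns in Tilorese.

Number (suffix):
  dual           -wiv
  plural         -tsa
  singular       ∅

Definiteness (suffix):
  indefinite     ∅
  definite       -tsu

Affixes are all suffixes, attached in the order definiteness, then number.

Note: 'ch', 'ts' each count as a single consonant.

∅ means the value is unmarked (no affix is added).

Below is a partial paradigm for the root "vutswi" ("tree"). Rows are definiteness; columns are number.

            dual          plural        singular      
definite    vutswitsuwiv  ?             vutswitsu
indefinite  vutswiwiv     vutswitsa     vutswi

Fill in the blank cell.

Attach definiteness definite -tsu → vutswitsu.
Attach number plural -tsa → vutswitsutsa.

vutswitsutsa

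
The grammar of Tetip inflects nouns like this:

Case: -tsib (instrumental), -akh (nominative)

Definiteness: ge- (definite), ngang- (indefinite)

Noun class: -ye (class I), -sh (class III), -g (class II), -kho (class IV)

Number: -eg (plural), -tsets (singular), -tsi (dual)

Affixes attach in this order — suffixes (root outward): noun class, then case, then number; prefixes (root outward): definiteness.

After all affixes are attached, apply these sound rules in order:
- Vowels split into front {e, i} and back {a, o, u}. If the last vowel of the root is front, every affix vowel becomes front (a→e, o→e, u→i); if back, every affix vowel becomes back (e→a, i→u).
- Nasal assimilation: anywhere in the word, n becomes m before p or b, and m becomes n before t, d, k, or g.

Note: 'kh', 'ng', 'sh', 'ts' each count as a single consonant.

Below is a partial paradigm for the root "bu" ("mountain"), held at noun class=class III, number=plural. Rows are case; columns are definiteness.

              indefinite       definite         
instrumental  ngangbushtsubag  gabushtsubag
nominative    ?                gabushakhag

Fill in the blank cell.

ngangbushakhag

Attach noun class class III -sh → bush.
Attach definiteness indefinite ngang- → ngangbush.
Attach case nominative -akh → ngangbushakh.
Attach number plural -eg → ngangbushakheg.
Apply vowel harmony: ngangbushakheg → ngangbushakhag.
Nasal assimilation: no change.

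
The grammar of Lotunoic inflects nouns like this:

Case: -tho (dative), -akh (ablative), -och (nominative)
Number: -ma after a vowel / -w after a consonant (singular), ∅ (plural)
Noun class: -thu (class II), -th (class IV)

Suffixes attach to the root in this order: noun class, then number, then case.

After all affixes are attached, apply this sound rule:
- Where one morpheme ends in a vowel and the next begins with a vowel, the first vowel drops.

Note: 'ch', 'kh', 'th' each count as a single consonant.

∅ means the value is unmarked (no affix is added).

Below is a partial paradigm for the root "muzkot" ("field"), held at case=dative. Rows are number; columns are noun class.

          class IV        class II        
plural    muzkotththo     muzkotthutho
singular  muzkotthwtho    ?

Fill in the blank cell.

muzkotthumatho

Attach noun class class II -thu → muzkotthu.
Attach number singular -ma (after vowel 'u') → muzkotthuma.
Attach case dative -tho → muzkotthumatho.
Vowel deletion: no change.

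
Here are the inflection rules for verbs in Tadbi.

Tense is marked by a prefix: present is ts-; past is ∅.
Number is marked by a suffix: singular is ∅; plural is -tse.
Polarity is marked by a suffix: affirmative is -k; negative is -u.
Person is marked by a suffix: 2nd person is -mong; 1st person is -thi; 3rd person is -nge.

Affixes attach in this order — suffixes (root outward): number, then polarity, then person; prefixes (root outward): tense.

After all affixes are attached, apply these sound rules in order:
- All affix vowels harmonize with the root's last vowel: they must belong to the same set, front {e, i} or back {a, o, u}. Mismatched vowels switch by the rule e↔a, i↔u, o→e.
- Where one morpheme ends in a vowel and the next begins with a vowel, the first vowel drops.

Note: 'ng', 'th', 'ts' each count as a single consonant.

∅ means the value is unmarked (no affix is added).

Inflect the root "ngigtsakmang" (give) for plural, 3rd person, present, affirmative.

Attach number plural -tse → ngigtsakmangtse.
Attach tense present ts- → tsngigtsakmangtse.
Attach polarity affirmative -k → tsngigtsakmangtsek.
Attach person 3rd person -nge → tsngigtsakmangtseknge.
Apply vowel harmony: tsngigtsakmangtseknge → tsngigtsakmangtsaknga.
Vowel deletion: no change.

tsngigtsakmangtsaknga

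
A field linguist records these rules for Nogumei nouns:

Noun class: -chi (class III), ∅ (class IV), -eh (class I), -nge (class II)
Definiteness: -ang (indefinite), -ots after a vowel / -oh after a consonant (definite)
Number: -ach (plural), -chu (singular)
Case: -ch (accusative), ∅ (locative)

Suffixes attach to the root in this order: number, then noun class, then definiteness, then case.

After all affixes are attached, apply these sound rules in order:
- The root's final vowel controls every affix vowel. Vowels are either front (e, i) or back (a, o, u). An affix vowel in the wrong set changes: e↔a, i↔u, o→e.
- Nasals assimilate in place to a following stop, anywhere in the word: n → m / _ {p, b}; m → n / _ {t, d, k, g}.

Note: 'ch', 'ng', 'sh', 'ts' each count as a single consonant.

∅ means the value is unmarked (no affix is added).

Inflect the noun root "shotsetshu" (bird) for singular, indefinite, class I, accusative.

Attach number singular -chu → shotsetshuchu.
Attach noun class class I -eh → shotsetshuchueh.
Attach definiteness indefinite -ang → shotsetshuchuehang.
Attach case accusative -ch → shotsetshuchuehangch.
Apply vowel harmony: shotsetshuchuehangch → shotsetshuchuahangch.
Nasal assimilation: no change.

shotsetshuchuahangch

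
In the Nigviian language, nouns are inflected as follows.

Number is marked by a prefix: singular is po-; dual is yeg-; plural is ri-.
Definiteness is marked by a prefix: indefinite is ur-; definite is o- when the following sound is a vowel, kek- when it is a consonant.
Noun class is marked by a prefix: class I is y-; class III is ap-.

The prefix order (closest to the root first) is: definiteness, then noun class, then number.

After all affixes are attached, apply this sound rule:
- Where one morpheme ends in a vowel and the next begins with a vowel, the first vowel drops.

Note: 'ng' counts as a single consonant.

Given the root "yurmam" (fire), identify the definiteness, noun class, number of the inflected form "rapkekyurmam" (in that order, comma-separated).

definite, class III, plural

Segment: ri-ap-kek-yurmam.
definiteness: o/kek- → definite.
noun class: ap- → class III.
number: ri- → plural.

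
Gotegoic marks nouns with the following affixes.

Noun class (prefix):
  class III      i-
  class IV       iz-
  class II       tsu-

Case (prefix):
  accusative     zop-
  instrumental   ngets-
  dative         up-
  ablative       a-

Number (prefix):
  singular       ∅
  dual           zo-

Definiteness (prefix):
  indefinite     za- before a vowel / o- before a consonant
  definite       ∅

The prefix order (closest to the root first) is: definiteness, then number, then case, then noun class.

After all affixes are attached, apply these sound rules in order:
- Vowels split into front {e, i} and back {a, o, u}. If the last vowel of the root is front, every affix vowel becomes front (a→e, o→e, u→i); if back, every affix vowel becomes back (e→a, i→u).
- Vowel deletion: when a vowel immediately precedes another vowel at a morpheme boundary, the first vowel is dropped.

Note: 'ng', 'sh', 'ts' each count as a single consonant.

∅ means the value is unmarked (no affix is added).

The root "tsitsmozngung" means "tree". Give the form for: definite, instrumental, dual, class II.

tsungatszotsitsmozngung

definiteness = definite: zero marking, form stays tsitsmozngung.
Attach number dual zo- → zotsitsmozngung.
Attach case instrumental ngets- → ngetszotsitsmozngung.
Attach noun class class II tsu- → tsungetszotsitsmozngung.
Apply vowel harmony: tsungetszotsitsmozngung → tsungatszotsitsmozngung.
Vowel deletion: no change.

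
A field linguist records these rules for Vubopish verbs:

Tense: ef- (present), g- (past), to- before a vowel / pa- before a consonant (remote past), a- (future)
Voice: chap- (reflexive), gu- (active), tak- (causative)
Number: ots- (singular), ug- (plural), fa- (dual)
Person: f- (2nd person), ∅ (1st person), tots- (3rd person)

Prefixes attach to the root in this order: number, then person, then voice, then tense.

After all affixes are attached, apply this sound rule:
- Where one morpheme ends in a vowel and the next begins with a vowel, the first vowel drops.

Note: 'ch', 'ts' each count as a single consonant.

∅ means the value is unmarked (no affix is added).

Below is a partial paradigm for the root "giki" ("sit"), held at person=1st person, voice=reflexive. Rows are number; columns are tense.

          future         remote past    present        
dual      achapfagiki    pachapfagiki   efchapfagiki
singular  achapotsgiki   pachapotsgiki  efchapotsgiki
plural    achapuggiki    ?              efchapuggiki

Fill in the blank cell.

pachapuggiki

Attach number plural ug- → uggiki.
person = 1st person: zero marking, form stays uggiki.
Attach voice reflexive chap- → chapuggiki.
Attach tense remote past pa- (before consonant 'ch') → pachapuggiki.
Vowel deletion: no change.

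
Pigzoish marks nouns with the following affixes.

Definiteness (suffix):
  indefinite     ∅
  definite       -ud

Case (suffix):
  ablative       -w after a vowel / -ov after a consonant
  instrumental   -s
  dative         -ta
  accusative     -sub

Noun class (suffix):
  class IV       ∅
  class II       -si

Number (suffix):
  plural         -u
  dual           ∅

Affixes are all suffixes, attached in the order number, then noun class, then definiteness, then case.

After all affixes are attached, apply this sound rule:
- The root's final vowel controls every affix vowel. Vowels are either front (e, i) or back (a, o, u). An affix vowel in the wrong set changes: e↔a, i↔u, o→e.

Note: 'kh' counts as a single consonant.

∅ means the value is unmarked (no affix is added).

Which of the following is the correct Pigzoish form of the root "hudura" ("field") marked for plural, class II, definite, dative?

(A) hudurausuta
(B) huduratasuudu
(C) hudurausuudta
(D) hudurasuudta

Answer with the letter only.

Attach number plural -u → hudurau.
Attach noun class class II -si → hudurausi.
Attach definiteness definite -ud → hudurausiud.
Attach case dative -ta → hudurausiudta.
Apply vowel harmony: hudurausiudta → hudurausuudta.
So the correct form is hudurausuudta, option (C).
(B) huduratasuudu is wrong: it has the affixes in the wrong order.
(D) hudurasuudta is wrong: it uses dual instead of plural for number.
(A) hudurausuta is wrong: it uses indefinite instead of definite for definiteness.

C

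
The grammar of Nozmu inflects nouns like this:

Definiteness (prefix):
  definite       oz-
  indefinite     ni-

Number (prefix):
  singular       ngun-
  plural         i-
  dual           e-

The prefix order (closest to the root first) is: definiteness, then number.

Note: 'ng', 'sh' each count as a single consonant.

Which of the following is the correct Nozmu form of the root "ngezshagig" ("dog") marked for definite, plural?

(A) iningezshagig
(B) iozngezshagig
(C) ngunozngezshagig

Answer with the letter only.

Attach definiteness definite oz- → ozngezshagig.
Attach number plural i- → iozngezshagig.
So the correct form is iozngezshagig, option (B).
(A) iningezshagig is wrong: it uses indefinite instead of definite for definiteness.
(C) ngunozngezshagig is wrong: it uses singular instead of plural for number.

B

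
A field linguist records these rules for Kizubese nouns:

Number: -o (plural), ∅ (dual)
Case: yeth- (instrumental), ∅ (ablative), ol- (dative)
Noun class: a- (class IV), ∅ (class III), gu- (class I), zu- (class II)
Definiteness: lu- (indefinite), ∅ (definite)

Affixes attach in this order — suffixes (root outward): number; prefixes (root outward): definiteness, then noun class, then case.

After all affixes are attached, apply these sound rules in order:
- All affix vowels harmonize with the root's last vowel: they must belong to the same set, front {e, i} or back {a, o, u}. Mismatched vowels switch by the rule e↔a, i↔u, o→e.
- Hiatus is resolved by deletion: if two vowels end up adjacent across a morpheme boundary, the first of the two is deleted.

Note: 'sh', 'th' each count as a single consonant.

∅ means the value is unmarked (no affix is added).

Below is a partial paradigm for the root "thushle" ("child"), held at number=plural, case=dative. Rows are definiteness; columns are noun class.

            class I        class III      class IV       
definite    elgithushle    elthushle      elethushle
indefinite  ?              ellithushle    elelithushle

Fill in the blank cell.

elgilithushle

Attach definiteness indefinite lu- → luthushle.
Attach noun class class I gu- → guluthushle.
Attach number plural -o → guluthushleo.
Attach case dative ol- → olguluthushleo.
Apply vowel harmony: olguluthushleo → elgilithushlee.
Apply vowel deletion: elgilithushlee → elgilithushle.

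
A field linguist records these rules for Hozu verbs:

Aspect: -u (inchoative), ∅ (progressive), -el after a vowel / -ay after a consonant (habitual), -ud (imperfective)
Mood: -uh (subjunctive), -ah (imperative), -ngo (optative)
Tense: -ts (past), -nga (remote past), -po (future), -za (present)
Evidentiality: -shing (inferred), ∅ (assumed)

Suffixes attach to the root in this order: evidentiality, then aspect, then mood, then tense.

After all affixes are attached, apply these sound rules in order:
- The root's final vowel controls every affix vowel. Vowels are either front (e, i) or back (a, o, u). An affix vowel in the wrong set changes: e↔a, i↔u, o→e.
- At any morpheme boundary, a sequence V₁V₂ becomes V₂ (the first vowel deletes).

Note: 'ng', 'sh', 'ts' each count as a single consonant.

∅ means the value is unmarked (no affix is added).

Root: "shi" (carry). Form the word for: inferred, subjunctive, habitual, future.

Attach evidentiality inferred -shing → shishing.
Attach aspect habitual -ay (after consonant 'ng') → shishingay.
Attach mood subjunctive -uh → shishingayuh.
Attach tense future -po → shishingayuhpo.
Apply vowel harmony: shishingayuhpo → shishingeyihpe.
Vowel deletion: no change.

shishingeyihpe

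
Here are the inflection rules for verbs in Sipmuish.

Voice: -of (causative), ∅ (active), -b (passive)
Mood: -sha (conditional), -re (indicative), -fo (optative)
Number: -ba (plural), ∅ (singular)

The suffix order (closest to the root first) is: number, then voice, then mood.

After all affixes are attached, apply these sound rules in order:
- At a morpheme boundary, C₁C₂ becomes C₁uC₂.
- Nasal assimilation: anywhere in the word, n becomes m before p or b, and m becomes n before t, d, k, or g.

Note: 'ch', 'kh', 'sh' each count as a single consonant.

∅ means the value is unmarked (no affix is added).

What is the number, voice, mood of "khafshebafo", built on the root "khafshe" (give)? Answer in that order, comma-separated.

Segment: khafshe-ba-fo.
number: -ba → plural.
voice: ∅ → active.
mood: -fo → optative.

plural, active, optative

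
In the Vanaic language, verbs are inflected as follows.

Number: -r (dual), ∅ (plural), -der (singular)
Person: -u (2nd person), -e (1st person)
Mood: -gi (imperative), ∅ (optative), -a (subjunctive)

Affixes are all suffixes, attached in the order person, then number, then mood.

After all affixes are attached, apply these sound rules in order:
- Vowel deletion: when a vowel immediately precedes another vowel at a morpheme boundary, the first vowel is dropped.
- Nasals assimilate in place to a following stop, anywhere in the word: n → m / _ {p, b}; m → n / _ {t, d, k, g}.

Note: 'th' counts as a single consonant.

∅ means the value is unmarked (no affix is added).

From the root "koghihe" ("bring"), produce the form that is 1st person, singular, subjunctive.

koghihedera

Attach person 1st person -e → koghihee.
Attach number singular -der → koghiheeder.
Attach mood subjunctive -a → koghiheedera.
Apply vowel deletion: koghiheedera → koghihedera.
Nasal assimilation: no change.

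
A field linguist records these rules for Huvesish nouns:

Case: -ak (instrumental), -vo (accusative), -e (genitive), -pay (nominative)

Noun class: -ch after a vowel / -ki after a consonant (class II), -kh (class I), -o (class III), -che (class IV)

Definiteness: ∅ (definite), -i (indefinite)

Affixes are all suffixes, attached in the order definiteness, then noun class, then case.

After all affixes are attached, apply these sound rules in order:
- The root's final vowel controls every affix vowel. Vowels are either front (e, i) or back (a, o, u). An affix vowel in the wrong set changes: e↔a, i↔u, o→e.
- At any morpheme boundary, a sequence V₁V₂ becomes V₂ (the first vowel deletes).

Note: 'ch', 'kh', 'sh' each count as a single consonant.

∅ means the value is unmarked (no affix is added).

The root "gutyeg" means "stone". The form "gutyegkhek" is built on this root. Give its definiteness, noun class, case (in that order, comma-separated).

Segment: gutyeg-kh-ak.
definiteness: ∅ → definite.
noun class: -kh → class I.
case: -ak → instrumental.

definite, class I, instrumental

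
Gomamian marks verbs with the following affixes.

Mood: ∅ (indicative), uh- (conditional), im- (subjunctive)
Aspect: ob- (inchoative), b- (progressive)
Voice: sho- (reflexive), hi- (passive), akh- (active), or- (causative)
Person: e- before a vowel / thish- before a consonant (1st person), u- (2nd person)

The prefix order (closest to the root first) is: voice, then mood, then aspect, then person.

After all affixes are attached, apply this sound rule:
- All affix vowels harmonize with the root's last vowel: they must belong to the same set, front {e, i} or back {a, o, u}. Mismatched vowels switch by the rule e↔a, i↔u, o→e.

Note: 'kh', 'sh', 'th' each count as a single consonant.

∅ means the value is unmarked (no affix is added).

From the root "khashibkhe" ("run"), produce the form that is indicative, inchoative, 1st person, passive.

eebhikhashibkhe

Attach voice passive hi- → hikhashibkhe.
mood = indicative: zero marking, form stays hikhashibkhe.
Attach aspect inchoative ob- → obhikhashibkhe.
Attach person 1st person e- (before vowel 'o') → eobhikhashibkhe.
Apply vowel harmony: eobhikhashibkhe → eebhikhashibkhe.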